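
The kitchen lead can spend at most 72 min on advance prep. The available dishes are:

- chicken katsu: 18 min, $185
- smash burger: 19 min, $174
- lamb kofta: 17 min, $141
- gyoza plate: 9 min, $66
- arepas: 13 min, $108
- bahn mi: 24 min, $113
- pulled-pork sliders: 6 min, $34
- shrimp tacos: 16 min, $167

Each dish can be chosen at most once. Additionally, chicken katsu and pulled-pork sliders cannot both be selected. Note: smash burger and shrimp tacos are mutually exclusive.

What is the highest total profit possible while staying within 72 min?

608

Chicken katsu + smash burger + lamb kofta + arepas uses 67 of the 72 min and totals 608.
That's the maximum — no feasible swap from here does better than 608.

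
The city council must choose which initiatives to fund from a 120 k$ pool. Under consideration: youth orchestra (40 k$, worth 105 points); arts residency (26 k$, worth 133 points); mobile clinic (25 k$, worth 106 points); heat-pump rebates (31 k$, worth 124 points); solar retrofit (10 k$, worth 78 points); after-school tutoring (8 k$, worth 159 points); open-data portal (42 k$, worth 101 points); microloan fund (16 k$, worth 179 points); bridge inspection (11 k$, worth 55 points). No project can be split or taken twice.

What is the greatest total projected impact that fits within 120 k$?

Taking the top-ratio projects first gives arts residency + mobile clinic + solar retrofit + after-school tutoring + microloan fund + bridge inspection for 710 (96 k$).
The 11 k$ tied up in bridge inspection is better spent on heat-pump rebates — total rises to 779 (116 k$).
An exhaustive check of the 512 subsets confirms 779.

779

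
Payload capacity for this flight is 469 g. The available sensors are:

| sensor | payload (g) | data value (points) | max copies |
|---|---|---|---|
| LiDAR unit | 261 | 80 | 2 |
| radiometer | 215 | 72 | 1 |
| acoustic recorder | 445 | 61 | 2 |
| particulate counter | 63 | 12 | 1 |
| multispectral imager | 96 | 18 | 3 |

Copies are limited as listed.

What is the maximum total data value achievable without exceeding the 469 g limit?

116

Taking the top-ratio sensors first gives radiometer + particulate counter + multispectral imager for 102 (374 g).
The 278 g tied up in radiometer and particulate counter is better spent on LiDAR unit + multispectral imager — total rises to 116 (453 g).
The spare 16 g is too small for any remaining sensor, and no exchange beats 116.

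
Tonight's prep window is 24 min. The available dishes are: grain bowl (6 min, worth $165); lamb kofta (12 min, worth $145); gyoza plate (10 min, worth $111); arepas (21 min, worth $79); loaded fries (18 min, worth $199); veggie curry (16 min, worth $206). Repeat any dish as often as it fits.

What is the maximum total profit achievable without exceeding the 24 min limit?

Ranking by ratio (profit/min): grain bowl 27.50, veggie curry 12.88, lamb kofta 12.08, gyoza plate 11.10.
The ratio ordering already packs tightly: 4×grain bowl, 24 min, 660.
That's the maximum — no swap from here does better than 660.

660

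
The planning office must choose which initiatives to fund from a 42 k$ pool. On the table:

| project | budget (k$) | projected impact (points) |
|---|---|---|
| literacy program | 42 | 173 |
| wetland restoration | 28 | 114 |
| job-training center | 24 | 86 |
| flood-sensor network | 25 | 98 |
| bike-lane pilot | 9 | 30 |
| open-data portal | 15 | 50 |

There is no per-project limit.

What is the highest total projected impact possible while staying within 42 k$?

By projected impact per k$: literacy program 4.12, wetland restoration 4.07, flood-sensor network 3.92 lead.
Best packing: literacy program — 42 k$, 173 total.

173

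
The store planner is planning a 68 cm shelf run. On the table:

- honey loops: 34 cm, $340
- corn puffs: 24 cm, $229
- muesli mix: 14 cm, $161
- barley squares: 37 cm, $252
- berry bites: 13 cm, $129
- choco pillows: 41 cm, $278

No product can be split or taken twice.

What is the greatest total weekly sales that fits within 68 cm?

630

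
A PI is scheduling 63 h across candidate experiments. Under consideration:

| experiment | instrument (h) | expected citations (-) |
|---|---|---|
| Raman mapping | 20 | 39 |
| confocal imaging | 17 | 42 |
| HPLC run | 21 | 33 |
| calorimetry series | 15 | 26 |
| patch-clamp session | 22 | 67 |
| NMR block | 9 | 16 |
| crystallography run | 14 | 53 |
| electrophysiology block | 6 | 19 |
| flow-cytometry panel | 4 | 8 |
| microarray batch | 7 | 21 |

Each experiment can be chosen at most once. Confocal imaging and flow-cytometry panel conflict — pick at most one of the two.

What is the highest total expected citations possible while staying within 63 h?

By expected citations per h: crystallography run 3.79, electrophysiology block 3.17, patch-clamp session 3.05 lead.
The ratio ordering already packs tightly: patch-clamp session + NMR block + crystallography run + electrophysiology block + flow-cytometry panel + microarray batch, 62 h, 184.
Next best is confocal imaging + patch-clamp session + crystallography run + microarray batch at 183 (60 h) — short by 1.

184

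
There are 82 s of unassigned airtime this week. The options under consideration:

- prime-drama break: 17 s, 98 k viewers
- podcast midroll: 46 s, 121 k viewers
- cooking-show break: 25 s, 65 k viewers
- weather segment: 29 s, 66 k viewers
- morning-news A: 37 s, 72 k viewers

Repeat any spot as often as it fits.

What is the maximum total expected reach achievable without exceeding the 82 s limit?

392

Taking 4×prime-drama break: 68 s used, 392 in expected reach.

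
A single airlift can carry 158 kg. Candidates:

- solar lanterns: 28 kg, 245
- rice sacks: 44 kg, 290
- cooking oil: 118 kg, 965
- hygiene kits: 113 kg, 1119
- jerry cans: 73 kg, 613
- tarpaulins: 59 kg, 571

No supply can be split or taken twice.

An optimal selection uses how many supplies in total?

The maximum people served within 158 kg is 1409.
For example rice sacks + hygiene kits achieves it, using 157 kg.
Every optimal selection uses 2 supplies.

2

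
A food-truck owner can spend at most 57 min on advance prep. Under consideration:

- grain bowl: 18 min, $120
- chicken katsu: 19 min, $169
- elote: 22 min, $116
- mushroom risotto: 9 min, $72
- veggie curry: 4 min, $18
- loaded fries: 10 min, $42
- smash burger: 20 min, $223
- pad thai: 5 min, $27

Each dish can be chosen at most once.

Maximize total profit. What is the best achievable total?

A density-first pass picks chicken katsu + mushroom risotto + veggie curry + smash burger + pad thai — 509 at 57 min.
Replace mushroom risotto and veggie curry and pad thai with grain bowl: the trade gains 3 net, giving 512 at 57 min.
That's the maximum — no swap from here does better than 512.

512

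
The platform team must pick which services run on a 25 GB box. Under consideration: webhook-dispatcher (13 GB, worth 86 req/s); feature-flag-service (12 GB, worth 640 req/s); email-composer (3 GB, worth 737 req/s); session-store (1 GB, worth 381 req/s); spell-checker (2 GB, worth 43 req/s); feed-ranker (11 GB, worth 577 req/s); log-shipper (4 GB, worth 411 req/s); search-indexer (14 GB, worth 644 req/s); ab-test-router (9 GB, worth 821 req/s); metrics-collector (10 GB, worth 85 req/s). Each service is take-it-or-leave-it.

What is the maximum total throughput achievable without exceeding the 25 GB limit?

Filling by ratio: email-composer + session-store + spell-checker + log-shipper + ab-test-router for 2393, with 6 GB left unused.
The 6 GB tied up in spell-checker and log-shipper is better spent on feature-flag-service — total rises to 2579 (25 GB).
That's the maximum — no swap from here does better than 2579.

2579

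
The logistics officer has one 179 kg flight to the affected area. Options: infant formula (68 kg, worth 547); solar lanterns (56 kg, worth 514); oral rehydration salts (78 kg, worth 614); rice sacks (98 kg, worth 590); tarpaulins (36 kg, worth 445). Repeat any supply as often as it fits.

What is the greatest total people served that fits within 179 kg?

1882

Taking the top-ratio supplies first gives 4×tarpaulins for 1780 (144 kg).
Dropping tarpaulins frees 36 kg; slotting in infant formula (68 kg) lifts the total to 1882 at 176 kg.
That's the maximum — no swap from here does better than 1882.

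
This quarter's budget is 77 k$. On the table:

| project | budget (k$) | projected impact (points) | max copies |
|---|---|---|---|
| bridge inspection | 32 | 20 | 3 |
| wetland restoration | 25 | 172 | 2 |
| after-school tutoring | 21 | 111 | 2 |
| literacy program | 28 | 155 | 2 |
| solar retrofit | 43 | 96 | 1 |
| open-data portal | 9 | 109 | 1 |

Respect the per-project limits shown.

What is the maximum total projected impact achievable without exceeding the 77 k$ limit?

503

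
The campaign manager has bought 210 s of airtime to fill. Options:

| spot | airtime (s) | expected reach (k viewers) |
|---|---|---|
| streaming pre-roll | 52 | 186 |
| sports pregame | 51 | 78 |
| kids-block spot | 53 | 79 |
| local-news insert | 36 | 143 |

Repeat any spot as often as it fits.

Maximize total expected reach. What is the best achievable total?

758

By expected reach per s: local-news insert 3.97, streaming pre-roll 3.58, sports pregame 1.53, kids-block spot 1.49 lead.
Filling by ratio: 5×local-news insert for 715, with 30 s left unused.
Dropping local-news insert frees 36 s; slotting in streaming pre-roll (52 s) lifts the total to 758 at 196 s.
No other feasible combination exceeds 758.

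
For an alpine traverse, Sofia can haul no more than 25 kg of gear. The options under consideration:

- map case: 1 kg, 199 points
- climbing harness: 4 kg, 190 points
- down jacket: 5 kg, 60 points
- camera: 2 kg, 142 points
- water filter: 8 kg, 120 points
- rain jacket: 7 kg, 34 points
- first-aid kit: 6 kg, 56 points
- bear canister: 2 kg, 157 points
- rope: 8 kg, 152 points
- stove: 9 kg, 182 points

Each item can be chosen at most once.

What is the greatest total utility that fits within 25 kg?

960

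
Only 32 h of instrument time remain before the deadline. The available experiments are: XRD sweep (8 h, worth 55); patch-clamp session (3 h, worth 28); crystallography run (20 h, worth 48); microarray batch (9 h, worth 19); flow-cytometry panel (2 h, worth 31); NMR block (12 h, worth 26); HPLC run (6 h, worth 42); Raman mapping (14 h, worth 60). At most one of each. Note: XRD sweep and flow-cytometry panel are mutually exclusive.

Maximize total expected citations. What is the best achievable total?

185

Taking XRD sweep + patch-clamp session + HPLC run + Raman mapping: 31 h used, 185 in expected citations.
The spare 1 h is too small for any remaining experiment, and no feasible exchange beats 185.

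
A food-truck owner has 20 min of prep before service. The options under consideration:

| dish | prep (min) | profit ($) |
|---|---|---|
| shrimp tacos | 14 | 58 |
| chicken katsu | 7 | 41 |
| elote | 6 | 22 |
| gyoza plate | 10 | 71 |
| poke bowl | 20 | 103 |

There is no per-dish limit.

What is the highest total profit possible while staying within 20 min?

142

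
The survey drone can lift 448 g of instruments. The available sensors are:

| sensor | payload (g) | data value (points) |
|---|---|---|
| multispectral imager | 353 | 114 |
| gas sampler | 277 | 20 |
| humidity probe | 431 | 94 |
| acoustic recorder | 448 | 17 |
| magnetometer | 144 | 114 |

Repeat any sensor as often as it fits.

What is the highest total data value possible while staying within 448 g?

342

By data value per g: magnetometer 0.79, multispectral imager 0.32, humidity probe 0.22, gas sampler 0.07 lead.
The ratio ordering already packs tightly: 3×magnetometer, 432 g, 342.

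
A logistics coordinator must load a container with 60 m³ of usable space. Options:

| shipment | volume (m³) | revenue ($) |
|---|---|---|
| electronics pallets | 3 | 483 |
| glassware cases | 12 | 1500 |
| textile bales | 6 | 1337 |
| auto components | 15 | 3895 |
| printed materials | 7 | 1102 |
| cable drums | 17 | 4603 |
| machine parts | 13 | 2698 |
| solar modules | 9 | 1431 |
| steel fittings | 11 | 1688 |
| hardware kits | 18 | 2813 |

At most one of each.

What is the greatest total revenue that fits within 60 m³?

13964

By revenue per m³: cable drums 270.76, auto components 259.67, textile bales 222.83, machine parts 207.54 lead.
Filling by ratio: electronics pallets + textile bales + auto components + cable drums + machine parts for 13016, with 6 m³ left unused.
The 3 m³ tied up in electronics pallets is better spent on solar modules — total rises to 13964 (60 m³).
That's the maximum — no swap from here does better than 13964.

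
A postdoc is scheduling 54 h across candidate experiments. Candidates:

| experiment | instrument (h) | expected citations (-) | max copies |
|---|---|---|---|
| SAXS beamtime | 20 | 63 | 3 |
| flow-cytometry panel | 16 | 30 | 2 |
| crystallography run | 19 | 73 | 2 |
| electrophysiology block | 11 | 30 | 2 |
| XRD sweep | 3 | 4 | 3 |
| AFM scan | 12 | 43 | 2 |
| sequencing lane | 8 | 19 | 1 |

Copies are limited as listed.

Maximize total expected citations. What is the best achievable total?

2×crystallography run + XRD sweep + AFM scan uses 53 of the 54 h and totals 193.
The spare 1 h is too small for any remaining experiment, and no exchange beats 193.

193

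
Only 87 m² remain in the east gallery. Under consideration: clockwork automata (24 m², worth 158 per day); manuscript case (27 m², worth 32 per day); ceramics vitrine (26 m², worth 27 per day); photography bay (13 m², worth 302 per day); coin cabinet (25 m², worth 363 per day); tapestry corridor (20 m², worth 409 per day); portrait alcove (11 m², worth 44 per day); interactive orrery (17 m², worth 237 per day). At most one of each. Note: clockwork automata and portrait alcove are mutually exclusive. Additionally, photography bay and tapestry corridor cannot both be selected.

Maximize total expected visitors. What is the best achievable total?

Taking clockwork automata + coin cabinet + tapestry corridor + interactive orrery: 86 m² used, 1167 in expected visitors.
Runner-up clockwork automata + photography bay + coin cabinet + interactive orrery tops out at 1060.

1167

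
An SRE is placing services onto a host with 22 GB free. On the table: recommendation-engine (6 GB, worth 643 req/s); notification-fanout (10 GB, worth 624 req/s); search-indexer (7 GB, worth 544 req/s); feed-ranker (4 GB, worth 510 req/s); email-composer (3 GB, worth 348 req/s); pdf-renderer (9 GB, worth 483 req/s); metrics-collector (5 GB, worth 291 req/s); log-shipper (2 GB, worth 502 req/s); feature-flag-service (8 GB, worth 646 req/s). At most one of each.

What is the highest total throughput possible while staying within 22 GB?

2547

Taking recommendation-engine + search-indexer + feed-ranker + email-composer + log-shipper: 22 GB used, 2547 in throughput.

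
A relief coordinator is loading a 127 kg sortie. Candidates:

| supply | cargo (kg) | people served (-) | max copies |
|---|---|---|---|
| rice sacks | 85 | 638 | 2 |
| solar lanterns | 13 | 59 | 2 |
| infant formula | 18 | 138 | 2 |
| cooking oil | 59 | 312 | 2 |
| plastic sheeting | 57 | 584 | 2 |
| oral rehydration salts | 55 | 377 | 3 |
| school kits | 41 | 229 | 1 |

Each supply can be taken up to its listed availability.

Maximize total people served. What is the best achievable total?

1227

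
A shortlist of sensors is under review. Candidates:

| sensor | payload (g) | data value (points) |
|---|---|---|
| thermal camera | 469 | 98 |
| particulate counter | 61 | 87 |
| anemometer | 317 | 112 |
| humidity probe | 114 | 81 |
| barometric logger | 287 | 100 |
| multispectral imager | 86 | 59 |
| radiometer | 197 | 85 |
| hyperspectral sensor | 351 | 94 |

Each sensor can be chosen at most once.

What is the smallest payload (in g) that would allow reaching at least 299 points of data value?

458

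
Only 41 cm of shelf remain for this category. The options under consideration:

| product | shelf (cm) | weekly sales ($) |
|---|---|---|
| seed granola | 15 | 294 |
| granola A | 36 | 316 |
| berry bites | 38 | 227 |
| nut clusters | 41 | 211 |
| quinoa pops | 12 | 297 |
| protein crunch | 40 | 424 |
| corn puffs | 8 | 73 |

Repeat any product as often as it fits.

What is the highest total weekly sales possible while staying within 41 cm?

891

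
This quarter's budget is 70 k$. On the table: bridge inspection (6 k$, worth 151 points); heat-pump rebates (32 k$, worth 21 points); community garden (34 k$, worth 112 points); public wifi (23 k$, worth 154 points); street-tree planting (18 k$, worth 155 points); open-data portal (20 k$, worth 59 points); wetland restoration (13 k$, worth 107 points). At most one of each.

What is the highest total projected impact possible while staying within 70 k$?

567

By projected impact per k$: bridge inspection 25.17, street-tree planting 8.61, wetland restoration 8.23, public wifi 6.70 lead.
The ratio ordering already packs tightly: bridge inspection + public wifi + street-tree planting + wetland restoration, 60 k$, 567.
The closest alternative, bridge inspection + public wifi + street-tree planting + open-data portal, reaches only 519.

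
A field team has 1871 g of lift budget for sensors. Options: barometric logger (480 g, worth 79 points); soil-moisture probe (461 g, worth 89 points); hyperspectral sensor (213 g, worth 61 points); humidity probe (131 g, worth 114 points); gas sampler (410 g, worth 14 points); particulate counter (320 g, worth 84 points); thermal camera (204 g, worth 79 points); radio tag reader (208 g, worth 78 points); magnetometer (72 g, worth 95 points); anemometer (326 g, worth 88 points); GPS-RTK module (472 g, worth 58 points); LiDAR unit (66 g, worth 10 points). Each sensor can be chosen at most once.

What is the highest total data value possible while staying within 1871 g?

637

A density-first pass picks hyperspectral sensor + humidity probe + particulate counter + thermal camera + radio tag reader + magnetometer + anemometer + LiDAR unit — 609 at 1540 g.
Replace hyperspectral sensor with soil-moisture probe: the trade gains 28 net, giving 637 at 1788 g.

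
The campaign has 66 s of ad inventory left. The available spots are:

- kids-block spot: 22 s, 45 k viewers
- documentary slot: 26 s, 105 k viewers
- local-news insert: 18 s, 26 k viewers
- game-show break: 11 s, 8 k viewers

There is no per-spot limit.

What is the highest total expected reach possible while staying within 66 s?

The ratio ordering already packs tightly: 2×documentary slot + game-show break, 63 s, 218.

218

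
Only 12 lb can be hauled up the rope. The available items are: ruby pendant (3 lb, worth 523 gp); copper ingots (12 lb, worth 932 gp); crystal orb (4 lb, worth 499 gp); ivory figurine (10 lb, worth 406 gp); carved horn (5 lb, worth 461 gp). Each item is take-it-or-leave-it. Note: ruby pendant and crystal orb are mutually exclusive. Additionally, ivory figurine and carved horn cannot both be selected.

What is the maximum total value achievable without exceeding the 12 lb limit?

By value per lb: ruby pendant 174.33, crystal orb 124.75, carved horn 92.20 lead.
Taking ruby pendant + carved horn: 8 lb used, 984 in value.
Next best is crystal orb + carved horn at 960 (9 lb) — short by 24.

984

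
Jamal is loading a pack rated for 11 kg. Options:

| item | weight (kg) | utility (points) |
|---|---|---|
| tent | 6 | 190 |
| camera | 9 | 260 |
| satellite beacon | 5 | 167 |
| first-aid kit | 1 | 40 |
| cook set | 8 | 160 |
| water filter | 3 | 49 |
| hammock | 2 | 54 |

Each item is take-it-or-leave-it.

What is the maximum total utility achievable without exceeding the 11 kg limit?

Ranking by ratio (utility/kg): first-aid kit 40.00, satellite beacon 33.40, tent 31.67, camera 28.89.
Taking the top-ratio items first gives satellite beacon + first-aid kit + water filter + hammock for 310 (11 kg).
Dropping first-aid kit and water filter and hammock frees 6 kg; slotting in tent (6 kg) lifts the total to 357 at 11 kg.

357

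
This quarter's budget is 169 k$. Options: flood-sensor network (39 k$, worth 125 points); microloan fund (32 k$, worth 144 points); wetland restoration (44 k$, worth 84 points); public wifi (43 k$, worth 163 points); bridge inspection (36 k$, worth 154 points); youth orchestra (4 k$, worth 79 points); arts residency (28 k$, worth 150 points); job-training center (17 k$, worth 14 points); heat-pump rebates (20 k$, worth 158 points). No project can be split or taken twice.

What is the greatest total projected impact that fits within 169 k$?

Microloan fund + public wifi + bridge inspection + youth orchestra + arts residency + heat-pump rebates uses 163 of the 169 k$ and totals 848.
Every other selection either busts 169 k$ or fails to beat 848.

848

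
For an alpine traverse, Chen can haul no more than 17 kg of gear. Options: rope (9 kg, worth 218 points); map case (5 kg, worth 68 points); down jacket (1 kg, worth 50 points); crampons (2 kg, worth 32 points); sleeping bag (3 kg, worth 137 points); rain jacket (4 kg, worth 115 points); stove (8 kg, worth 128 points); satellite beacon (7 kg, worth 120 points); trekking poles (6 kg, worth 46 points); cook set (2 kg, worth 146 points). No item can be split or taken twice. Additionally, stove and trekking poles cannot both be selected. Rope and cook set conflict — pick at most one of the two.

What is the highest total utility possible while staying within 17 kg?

Density check — cook set 73.00, down jacket 50.00, sleeping bag 45.67, rain jacket 28.75 are the best per kg.
Down jacket + sleeping bag + rain jacket + satellite beacon + cook set uses 17 of the 17 kg and totals 568.
Every other selection either busts 17 kg or breaks a pairing rule or fails to beat 568.

568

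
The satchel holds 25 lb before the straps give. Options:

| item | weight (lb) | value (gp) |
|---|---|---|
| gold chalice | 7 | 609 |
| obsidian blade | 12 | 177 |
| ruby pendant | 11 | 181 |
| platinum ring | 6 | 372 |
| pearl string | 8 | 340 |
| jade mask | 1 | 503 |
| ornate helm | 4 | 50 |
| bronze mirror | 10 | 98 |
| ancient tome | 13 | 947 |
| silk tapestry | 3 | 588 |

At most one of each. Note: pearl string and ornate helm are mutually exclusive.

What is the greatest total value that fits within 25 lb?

Best packing: gold chalice + jade mask + ancient tome + silk tapestry — 24 lb, 2647 total.
The closest alternative, gold chalice + platinum ring + pearl string + jade mask + silk tapestry, reaches only 2412.

2647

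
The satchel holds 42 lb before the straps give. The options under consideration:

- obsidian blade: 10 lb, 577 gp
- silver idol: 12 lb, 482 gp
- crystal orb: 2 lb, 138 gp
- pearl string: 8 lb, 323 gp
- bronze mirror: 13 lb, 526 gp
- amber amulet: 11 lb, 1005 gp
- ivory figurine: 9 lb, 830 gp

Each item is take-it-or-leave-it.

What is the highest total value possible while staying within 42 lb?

A density-first pass picks obsidian blade + crystal orb + pearl string + amber amulet + ivory figurine — 2873 at 40 lb.
The 10 lb tied up in crystal orb and pearl string is better spent on silver idol — total rises to 2894 (42 lb).
Next best is obsidian blade + crystal orb + pearl string + amber amulet + ivory figurine at 2873 (40 lb) — short by 21.

2894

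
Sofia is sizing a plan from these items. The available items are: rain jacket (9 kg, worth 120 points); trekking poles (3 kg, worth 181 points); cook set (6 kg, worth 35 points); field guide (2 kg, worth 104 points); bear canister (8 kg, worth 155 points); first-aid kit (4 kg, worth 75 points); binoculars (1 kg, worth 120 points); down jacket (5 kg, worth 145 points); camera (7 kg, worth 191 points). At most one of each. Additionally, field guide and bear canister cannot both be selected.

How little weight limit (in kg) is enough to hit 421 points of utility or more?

Minimise kg subject to total utility ≥ 421.
trekking poles + binoculars + down jacket reaches 446 using 9 kg.
Any bundle with less than 9 kg falls short of 421.

9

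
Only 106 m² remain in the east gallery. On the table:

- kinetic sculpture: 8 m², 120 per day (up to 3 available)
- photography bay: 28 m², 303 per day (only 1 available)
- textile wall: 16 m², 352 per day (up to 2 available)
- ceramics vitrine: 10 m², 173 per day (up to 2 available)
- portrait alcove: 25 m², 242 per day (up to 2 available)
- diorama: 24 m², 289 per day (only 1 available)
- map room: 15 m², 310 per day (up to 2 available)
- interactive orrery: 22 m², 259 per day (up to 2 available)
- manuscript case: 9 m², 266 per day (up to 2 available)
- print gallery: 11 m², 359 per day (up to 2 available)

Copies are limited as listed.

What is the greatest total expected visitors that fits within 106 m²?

The ratio ordering already packs tightly: 2×textile wall + 2×map room + 2×manuscript case + 2×print gallery, 102 m², 2574.
That's the maximum — no swap from here does better than 2574.

2574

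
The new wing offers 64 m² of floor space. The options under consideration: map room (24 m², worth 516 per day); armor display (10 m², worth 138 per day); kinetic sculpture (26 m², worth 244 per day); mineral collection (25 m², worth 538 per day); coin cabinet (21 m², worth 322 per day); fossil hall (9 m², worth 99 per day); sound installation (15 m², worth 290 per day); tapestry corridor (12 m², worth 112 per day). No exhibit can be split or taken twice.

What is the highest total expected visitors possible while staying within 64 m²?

1344

Taking map room + mineral collection + sound installation: 64 m² used, 1344 in expected visitors.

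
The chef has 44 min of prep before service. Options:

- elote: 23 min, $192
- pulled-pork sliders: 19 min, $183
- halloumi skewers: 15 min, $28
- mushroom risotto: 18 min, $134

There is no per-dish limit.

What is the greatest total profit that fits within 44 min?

By profit per min: pulled-pork sliders 9.63, elote 8.35, mushroom risotto 7.44, halloumi skewers 1.87 lead.
Greedy by ratio would take 2×pulled-pork sliders: 38 min used, total 366.
Replace pulled-pork sliders with elote: the trade gains 9 net, giving 375 at 42 min.
Every other selection either busts 44 min or fails to beat 375.

375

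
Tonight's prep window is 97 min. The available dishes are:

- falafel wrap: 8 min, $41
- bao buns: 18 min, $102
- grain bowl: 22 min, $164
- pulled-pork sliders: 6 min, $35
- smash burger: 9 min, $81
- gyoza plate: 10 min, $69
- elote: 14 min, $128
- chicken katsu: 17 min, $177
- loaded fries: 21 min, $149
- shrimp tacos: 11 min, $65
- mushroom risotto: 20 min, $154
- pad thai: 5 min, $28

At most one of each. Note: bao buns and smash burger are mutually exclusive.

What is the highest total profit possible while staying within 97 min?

Ranking by ratio (profit/min): chicken katsu 10.41, elote 9.14, smash burger 9.00, mushroom risotto 7.70.
The ratio ordering already packs tightly: grain bowl + smash burger + gyoza plate + elote + chicken katsu + mushroom risotto + pad thai, 97 min, 801.
Next best is pulled-pork sliders + smash burger + gyoza plate + elote + chicken katsu + loaded fries + mushroom risotto at 793 (97 min) — short by 8.

801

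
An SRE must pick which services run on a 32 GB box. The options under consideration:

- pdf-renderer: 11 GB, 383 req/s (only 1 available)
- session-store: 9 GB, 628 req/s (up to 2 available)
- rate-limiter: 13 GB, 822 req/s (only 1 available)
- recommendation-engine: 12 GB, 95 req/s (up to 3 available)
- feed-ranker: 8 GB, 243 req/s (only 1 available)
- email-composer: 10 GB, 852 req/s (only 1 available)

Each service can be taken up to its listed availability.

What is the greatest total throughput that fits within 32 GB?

2302

By throughput per GB: email-composer 85.20, session-store 69.78, rate-limiter 63.23 lead.
Greedy by ratio would take 2×session-store + email-composer: 28 GB used, total 2108.
The 9 GB tied up in session-store is better spent on rate-limiter — total rises to 2302 (32 GB).
Nothing else within 32 GB beats 2302.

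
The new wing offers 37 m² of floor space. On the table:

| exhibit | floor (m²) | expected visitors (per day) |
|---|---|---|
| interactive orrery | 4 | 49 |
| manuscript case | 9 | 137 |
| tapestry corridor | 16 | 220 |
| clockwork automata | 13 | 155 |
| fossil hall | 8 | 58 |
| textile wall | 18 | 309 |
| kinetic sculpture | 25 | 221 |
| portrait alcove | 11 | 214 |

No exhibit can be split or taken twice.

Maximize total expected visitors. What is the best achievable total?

581

Taking the top-ratio exhibits first gives interactive orrery + textile wall + portrait alcove for 572 (33 m²).
Replace interactive orrery with fossil hall: the trade gains 9 net, giving 581 at 37 m².
That's the maximum — no swap from here does better than 581.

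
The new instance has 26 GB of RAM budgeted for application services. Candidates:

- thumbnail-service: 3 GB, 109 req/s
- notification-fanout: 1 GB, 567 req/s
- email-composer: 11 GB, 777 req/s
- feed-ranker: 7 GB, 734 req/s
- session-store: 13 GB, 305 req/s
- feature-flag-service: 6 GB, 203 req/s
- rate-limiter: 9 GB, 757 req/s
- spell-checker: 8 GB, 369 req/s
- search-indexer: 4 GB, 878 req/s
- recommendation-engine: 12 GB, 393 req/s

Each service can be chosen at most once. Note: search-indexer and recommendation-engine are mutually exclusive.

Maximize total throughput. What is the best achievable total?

3065

Taking the top-ratio services first gives thumbnail-service + notification-fanout + feed-ranker + rate-limiter + search-indexer for 3045 (24 GB).
Dropping rate-limiter frees 9 GB; slotting in email-composer (11 GB) lifts the total to 3065 at 26 GB.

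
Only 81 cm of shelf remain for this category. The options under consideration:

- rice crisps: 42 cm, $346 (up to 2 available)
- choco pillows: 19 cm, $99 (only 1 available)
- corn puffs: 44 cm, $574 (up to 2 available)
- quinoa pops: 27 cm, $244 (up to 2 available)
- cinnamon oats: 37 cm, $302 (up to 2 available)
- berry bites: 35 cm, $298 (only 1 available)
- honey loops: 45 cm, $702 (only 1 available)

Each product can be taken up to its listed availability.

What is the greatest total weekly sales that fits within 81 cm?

Ranking by ratio (weekly sales/cm): honey loops 15.60, corn puffs 13.05, quinoa pops 9.04, berry bites 8.51.
Greedy by ratio would take quinoa pops + honey loops: 72 cm used, total 946.
The 27 cm tied up in quinoa pops is better spent on berry bites — total rises to 1000 (80 cm).
The spare 1 cm is too small for any remaining product, and no exchange beats 1000.

1000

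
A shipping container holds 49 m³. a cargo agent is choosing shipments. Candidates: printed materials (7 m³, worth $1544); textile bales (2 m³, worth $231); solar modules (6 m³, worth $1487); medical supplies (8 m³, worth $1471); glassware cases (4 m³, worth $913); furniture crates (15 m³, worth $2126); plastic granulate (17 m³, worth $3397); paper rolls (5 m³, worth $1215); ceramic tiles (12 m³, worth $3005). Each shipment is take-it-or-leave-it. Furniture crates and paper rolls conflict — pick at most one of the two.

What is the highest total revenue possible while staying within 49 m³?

Density check — ceramic tiles 250.42, solar modules 247.83, paper rolls 243.00 are the best per m³.
Taking the top-ratio shipments first gives printed materials + textile bales + solar modules + medical supplies + glassware cases + paper rolls + ceramic tiles for 9866 (44 m³).
Replace medical supplies and glassware cases with plastic granulate: the trade gains 1013 net, giving 10879 at 49 m³.
That's the maximum — no feasible swap from here does better than 10879.

10879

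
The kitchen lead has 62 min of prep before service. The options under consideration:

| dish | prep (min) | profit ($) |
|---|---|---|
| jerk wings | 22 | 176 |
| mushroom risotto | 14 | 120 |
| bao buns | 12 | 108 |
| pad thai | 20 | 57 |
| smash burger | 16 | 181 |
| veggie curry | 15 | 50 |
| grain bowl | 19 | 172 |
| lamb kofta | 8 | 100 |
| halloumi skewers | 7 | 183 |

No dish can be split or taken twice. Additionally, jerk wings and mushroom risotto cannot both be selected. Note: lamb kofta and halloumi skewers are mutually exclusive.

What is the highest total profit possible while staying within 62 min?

656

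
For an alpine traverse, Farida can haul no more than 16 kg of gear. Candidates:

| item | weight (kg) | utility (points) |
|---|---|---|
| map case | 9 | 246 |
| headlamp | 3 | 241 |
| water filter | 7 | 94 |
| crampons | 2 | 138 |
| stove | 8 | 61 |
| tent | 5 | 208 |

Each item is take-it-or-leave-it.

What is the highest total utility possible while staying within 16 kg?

625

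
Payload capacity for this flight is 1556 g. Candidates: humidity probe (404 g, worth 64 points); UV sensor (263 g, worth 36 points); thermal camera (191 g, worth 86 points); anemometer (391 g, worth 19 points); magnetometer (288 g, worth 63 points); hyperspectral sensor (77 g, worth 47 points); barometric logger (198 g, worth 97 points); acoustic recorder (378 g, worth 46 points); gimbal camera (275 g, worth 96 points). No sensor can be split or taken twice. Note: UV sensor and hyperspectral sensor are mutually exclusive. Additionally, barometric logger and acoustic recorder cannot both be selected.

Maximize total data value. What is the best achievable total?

Taking humidity probe + thermal camera + magnetometer + hyperspectral sensor + barometric logger + gimbal camera: 1433 g used, 453 in data value.
No other feasible combination exceeds 453.

453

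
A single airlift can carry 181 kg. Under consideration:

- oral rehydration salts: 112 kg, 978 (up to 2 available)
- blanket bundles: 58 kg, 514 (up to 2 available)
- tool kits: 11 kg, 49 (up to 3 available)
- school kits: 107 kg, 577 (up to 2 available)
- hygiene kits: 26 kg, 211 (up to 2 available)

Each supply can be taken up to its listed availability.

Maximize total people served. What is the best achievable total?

1541

By people served per kg: blanket bundles 8.86, oral rehydration salts 8.73, hygiene kits 8.12, school kits 5.39 lead.
Greedy by ratio would take 2×blanket bundles + tool kits + 2×hygiene kits: 179 kg used, total 1499.
The 110 kg tied up in blanket bundles and 2×hygiene kits is better spent on oral rehydration salts — total rises to 1541 (181 kg).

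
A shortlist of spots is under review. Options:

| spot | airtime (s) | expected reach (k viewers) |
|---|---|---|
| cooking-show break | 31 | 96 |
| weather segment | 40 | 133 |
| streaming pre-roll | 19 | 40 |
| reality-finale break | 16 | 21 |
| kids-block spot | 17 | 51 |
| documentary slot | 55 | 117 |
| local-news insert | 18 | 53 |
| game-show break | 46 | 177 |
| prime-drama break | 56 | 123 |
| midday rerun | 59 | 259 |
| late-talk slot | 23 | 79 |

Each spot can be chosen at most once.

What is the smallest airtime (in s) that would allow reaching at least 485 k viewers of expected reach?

122

Minimise s subject to total expected reach ≥ 485.
Taking kids-block spot + game-show break + midday rerun gives 487 (≥ 485) for 122 s.
Any bundle with less than 122 s falls short of 485.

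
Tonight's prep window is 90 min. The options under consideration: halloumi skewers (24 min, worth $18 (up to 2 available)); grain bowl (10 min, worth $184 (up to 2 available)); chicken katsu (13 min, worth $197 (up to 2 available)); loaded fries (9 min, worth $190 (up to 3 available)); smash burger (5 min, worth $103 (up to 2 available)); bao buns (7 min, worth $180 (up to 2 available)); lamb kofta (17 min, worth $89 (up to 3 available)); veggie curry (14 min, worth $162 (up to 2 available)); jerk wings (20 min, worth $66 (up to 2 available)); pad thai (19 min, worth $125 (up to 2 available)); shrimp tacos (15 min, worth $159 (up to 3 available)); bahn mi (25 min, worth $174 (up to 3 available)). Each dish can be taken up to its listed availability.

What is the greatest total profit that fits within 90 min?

Density check — bao buns 25.71, loaded fries 21.11, smash burger 20.60, grain bowl 18.40 are the best per min.
A density-first pass picks 2×grain bowl + chicken katsu + 3×loaded fries + 2×smash burger + 2×bao buns — 1701 at 84 min.
The 7 min tied up in bao buns is better spent on chicken katsu — total rises to 1718 (90 min).

1718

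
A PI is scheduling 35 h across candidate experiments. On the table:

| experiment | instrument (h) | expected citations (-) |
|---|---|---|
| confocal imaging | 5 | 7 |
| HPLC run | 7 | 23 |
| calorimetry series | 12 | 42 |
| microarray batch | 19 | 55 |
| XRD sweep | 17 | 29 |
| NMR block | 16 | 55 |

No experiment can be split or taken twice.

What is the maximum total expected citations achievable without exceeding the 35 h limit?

The ratio ordering already packs tightly: HPLC run + calorimetry series + NMR block, 35 h, 120.
The closest alternative, microarray batch + NMR block, reaches only 110.

120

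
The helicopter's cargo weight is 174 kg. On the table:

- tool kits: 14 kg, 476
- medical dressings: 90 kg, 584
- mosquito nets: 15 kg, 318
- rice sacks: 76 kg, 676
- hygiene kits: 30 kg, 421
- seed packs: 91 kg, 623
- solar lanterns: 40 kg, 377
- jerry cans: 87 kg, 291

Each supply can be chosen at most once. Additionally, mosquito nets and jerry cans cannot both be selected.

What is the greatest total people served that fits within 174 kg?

1950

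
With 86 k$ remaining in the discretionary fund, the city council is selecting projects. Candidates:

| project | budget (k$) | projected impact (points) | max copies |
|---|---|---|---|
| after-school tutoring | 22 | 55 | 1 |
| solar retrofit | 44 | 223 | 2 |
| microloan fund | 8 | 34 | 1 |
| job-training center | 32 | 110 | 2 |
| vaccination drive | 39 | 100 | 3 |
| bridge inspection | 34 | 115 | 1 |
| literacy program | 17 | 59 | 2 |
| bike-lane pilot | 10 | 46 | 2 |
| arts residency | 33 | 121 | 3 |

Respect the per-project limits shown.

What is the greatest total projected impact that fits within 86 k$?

The ratio heuristic lands on solar retrofit + microloan fund + 2×bike-lane pilot (349) but leaves 14 k$ idle.
The 18 k$ tied up in microloan fund and bike-lane pilot is better spent on job-training center — total rises to 379 (86 k$).
No other feasible combination exceeds 379.

379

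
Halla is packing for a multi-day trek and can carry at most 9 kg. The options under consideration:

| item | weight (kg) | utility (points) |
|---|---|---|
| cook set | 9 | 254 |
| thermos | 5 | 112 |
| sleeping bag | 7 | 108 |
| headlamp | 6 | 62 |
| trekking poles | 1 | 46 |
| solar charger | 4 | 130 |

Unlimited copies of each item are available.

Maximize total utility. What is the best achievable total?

By utility per kg: trekking poles 46.00, solar charger 32.50, cook set 28.22 lead.
Taking 9×trekking poles: 9 kg used, 414 in utility.
That's the maximum — no swap from here does better than 414.

414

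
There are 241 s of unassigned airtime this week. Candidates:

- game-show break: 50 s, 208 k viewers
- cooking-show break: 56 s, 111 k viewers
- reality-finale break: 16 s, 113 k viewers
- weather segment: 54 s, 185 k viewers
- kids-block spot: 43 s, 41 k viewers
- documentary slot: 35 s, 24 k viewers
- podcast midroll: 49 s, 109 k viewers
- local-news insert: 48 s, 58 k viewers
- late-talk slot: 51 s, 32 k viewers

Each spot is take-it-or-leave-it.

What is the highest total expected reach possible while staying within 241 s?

726

Density check — reality-finale break 7.06, game-show break 4.16, weather segment 3.43, podcast midroll 2.22 are the best per s.
The ratio ordering already packs tightly: game-show break + cooking-show break + reality-finale break + weather segment + podcast midroll, 225 s, 726.
Next best is game-show break + cooking-show break + reality-finale break + weather segment + local-news insert at 675 (224 s) — short by 51.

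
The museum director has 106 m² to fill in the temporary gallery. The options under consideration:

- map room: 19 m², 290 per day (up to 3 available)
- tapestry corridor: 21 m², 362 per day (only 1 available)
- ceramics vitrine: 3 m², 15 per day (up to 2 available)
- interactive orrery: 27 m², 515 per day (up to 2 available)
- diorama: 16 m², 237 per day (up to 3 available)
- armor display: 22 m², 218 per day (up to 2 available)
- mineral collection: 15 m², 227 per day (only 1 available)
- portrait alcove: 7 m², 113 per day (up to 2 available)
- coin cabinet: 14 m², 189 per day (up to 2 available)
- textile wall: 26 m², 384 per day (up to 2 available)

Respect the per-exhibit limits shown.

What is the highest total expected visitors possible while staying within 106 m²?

1856

Ranking by ratio (expected visitors/m²): interactive orrery 19.07, tapestry corridor 17.24, portrait alcove 16.14.
Filling by ratio: tapestry corridor + 2×interactive orrery + mineral collection + 2×portrait alcove for 1845, with 2 m² left unused.
The 14 m² tied up in 2×portrait alcove is better spent on diorama — total rises to 1856 (106 m²).
No other feasible combination exceeds 1856.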